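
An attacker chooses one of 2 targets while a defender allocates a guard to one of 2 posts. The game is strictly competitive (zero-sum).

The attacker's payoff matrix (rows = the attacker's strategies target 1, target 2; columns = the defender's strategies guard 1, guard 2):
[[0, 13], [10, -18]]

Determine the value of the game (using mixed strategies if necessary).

Row minima are 0 and -18, so the attacker's maximin is 0; column maxima are 10 and 13, so the defender's minimax is 10. These differ, so the equilibrium is in mixed strategies.
Let the attacker play target 1 with probability p. The defender is indifferent when 10(1−p) = 13p − 18(1−p), giving p = 28/41.
Let the defender play guard 1 with probability q. The attacker is indifferent when 13(1−q) = 10q − 18(1−q), giving q = 31/41.
The value is 0·(31/41) + (13)·(10/41) = 130/41.

130/41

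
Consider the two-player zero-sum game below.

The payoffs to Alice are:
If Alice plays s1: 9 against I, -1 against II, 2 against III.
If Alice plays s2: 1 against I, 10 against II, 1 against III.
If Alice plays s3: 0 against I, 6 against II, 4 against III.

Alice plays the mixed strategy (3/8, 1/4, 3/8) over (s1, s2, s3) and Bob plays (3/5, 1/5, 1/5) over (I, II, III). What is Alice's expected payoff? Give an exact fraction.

71/20

Against (3/5, 1/5, 1/5), each row's expected payoff is s1: 28/5; s2: 14/5; s3: 2.
Taking the (3/8, 1/4, 3/8)-weighted average: (3/8)·(28/5) + (1/4)·(14/5) + (3/8)·(2) = 71/20.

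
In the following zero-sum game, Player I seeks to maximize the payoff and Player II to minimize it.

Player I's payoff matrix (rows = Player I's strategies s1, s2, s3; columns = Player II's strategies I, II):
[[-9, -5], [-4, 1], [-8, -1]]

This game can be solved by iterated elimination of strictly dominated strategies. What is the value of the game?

Column II is strictly dominated by I for Player II (-9<-5, -4<1, -8<-1); eliminate II.
Row s3 is strictly dominated by row s2 (-4>-8); eliminate s3.
Row s1 is strictly dominated by row s2 (-4>-9); eliminate s1.
Only (s2, I) remains, with payoff -4.

-4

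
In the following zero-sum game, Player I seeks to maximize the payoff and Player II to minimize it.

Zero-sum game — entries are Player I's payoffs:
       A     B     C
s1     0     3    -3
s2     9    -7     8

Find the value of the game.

1/7

Column A is strictly dominated by C for Player II (it gives Player I more in every row).
The remaining 2×2 game on (s1, s2) × (B, C) has no saddle point. Let Player I play s1 with probability p; indifference gives 3p − 7(1−p) = −3p + 8(1−p), so p = 5/7.
Similarly Player II's optimal q on B is 11/21, and the value is 3·(11/21) + (-3)·(10/21) = 1/7.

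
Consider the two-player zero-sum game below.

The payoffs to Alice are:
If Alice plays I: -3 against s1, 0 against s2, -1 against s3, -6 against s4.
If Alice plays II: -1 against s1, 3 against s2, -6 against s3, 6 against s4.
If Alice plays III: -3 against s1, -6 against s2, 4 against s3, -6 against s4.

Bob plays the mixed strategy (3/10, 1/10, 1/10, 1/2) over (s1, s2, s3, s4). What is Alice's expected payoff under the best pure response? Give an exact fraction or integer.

I: (-3)·(3/10) + (0)·(1/10) + (-1)·(1/10) + (-6)·(1/2) = -4.
II: (-1)·(3/10) + (3)·(1/10) + (-6)·(1/10) + (6)·(1/2) = 12/5.
III: (-3)·(3/10) + (-6)·(1/10) + (4)·(1/10) + (-6)·(1/2) = -41/10.
The best pure response is II with expected payoff 12/5.

12/5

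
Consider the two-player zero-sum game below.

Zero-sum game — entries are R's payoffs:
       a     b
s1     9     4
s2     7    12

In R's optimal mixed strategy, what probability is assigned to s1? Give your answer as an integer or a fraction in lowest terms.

Row minima are 4 and 7, so R's maximin is 7; column maxima are 9 and 12, so C's minimax is 9. These differ, so the equilibrium is in mixed strategies.
Let R play s1 with probability p. C is indifferent when 9p + 7(1−p) = 4p + 12(1−p), giving p = 1/2.

1/2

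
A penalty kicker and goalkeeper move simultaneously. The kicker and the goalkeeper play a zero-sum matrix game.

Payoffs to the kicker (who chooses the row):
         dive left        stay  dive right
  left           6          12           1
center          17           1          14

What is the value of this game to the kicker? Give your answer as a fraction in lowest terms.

167/24

Column dive left is strictly dominated by dive right for the goalkeeper (it gives the kicker more in every row).
The remaining 2×2 game on (left, center) × (stay, dive right) has no saddle point. Let the kicker play left with probability p; indifference gives 12p + (1−p) = p + 14(1−p), so p = 13/24.
Similarly the goalkeeper's optimal q on stay is 13/24, and the value is 12·(13/24) + (1)·(11/24) = 167/24.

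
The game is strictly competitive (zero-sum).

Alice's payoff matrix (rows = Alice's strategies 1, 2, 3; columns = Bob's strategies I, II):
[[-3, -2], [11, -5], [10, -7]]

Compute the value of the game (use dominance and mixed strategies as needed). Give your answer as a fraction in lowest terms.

Row 3 is strictly dominated by row 2, so Alice never plays it.
The remaining 2×2 game on (1, 2) × (I, II) has no saddle point. Let Alice play 1 with probability p; indifference gives −3p + 11(1−p) = −2p − 5(1−p), so p = 16/17.
Similarly Bob's optimal q on I is 3/17, and the value is -3·(3/17) + (-2)·(14/17) = -37/17.

-37/17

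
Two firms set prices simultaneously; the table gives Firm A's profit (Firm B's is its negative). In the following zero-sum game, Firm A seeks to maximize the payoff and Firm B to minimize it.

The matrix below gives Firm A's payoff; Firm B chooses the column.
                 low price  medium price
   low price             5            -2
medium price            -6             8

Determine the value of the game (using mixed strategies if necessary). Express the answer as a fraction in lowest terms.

Row minima are -2 and -6, so Firm A's maximin is -2; column maxima are 5 and 8, so Firm B's minimax is 5. These differ, so the equilibrium is in mixed strategies.
Let Firm A play low price with probability p. Firm B is indifferent when 5p − 6(1−p) = −2p + 8(1−p), giving p = 2/3.
Let Firm B play low price with probability q. Firm A is indifferent when 5q − 2(1−q) = −6q + 8(1−q), giving q = 10/21.
The value is 5·(10/21) + (-2)·(11/21) = 4/3.

4/3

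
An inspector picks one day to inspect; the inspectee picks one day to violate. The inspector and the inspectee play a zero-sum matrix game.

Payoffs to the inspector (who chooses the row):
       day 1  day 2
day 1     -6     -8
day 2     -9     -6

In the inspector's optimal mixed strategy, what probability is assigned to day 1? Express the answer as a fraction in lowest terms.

3/5

Row minima are -8 and -9, so the inspector's maximin is -8; column maxima are -6 and -6, so the inspectee's minimax is -6. These differ, so the equilibrium is in mixed strategies.
Let the inspector play day 1 with probability p. The inspectee is indifferent when −6p − 9(1−p) = −8p − 6(1−p), giving p = 3/5.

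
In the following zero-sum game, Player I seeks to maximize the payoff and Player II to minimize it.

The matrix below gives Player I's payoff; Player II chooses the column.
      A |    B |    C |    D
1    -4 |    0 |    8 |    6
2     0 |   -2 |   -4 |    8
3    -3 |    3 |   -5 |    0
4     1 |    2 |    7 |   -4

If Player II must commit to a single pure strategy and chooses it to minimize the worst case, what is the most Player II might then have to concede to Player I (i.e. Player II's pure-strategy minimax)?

The worst case (largest entry) in each column is A: 1, B: 3, C: 8, D: 8.
The best (smallest) of these is 1.

1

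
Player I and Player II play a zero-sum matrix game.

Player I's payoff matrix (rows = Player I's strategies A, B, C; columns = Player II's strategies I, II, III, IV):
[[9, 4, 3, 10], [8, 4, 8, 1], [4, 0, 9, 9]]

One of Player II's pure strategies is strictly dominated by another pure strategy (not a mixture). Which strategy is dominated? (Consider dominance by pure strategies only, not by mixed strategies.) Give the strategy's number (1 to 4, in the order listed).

1

Player II prefers columns that give Player I less. Compare I with II: 4 < 9, 4 < 8, 0 < 4.
So II strictly dominates I for Player II; I is strictly dominated.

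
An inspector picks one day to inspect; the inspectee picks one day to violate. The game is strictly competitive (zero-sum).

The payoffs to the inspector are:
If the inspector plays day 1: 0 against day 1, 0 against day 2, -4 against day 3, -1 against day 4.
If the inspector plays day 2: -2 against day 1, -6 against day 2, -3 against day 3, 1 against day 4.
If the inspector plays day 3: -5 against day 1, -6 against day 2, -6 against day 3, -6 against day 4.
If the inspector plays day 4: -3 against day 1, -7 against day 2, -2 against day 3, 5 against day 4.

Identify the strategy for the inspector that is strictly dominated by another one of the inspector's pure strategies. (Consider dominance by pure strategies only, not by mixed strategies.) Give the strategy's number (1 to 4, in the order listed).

Compare day 3 with day 1: 0 > -5, 0 > -6, -4 > -6, -1 > -6.
So day 1 strictly dominates day 3 for the inspector; day 3 is strictly dominated.

3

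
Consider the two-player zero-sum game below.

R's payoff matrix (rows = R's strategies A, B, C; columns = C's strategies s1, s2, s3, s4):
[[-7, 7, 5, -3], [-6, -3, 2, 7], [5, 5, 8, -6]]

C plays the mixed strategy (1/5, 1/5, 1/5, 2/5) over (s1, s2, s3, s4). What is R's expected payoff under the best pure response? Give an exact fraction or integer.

A: (-7)·(1/5) + (7)·(1/5) + (5)·(1/5) + (-3)·(2/5) = -1/5.
B: (-6)·(1/5) + (-3)·(1/5) + (2)·(1/5) + (7)·(2/5) = 7/5.
C: (5)·(1/5) + (5)·(1/5) + (8)·(1/5) + (-6)·(2/5) = 6/5.
The best pure response is B with expected payoff 7/5.

7/5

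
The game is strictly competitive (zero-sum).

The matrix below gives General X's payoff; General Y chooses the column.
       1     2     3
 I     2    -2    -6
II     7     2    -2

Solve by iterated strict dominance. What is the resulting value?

-2

Row I is strictly dominated by row II (7>2, 2>-2, -2>-6); eliminate I.
Column 2 is strictly dominated by 3 for General Y (-2<2); eliminate 2.
Column 1 is strictly dominated by 3 for General Y (-2<7); eliminate 1.
Only (II, 3) remains, with payoff -2.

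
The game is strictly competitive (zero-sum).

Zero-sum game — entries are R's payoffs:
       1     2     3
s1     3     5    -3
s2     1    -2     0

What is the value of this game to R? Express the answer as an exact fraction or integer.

Column 1 is strictly dominated by 3 for C (it gives R more in every row).
The remaining 2×2 game on (s1, s2) × (2, 3) has no saddle point. Let R play s1 with probability p; indifference gives 5p − 2(1−p) = −3p, so p = 1/5.
Similarly C's optimal q on 2 is 3/10, and the value is 5·(3/10) + (-3)·(7/10) = -3/5.

-3/5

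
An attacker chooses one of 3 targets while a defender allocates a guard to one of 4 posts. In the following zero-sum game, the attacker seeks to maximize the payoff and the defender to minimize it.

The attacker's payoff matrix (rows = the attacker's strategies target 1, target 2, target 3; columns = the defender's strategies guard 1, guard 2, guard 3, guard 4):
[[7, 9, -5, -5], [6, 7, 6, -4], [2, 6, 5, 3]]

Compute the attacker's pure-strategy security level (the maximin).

2

The worst-case payoff for each row is target 1: -5, target 2: -4, target 3: 2.
The best of these is 2.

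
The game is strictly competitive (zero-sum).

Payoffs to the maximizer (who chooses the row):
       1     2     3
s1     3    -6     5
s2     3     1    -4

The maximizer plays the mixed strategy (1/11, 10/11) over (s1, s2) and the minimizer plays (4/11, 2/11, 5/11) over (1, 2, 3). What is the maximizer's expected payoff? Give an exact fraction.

Against (4/11, 2/11, 5/11), each row's expected payoff is s1: 25/11; s2: -6/11.
Taking the (1/11, 10/11)-weighted average: (1/11)·(25/11) + (10/11)·(-6/11) = -35/121.

-35/121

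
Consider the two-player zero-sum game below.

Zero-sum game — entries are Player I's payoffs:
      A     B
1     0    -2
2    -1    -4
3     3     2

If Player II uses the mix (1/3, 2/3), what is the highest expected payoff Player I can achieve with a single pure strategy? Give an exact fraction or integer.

7/3

1: (0)·(1/3) + (-2)·(2/3) = -4/3.
2: (-1)·(1/3) + (-4)·(2/3) = -3.
3: (3)·(1/3) + (2)·(2/3) = 7/3.
The best pure response is 3 with expected payoff 7/3.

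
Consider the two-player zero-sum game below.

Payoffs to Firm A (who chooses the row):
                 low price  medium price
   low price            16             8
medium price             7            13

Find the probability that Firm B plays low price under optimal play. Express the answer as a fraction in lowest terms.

5/14

Row minima are 8 and 7, so Firm A's maximin is 8; column maxima are 16 and 13, so Firm B's minimax is 13. These differ, so the equilibrium is in mixed strategies.
Let Firm B play low price with probability q. Firm A is indifferent when 16q + 8(1−q) = 7q + 13(1−q), giving q = 5/14.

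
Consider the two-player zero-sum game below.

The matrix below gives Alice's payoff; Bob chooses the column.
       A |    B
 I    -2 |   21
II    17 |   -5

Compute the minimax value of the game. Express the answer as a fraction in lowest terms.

Row minima are -2 and -5, so Alice's maximin is -2; column maxima are 17 and 21, so Bob's minimax is 17. These differ, so the equilibrium is in mixed strategies.
Let Alice play I with probability p. Bob is indifferent when −2p + 17(1−p) = 21p − 5(1−p), giving p = 22/45.
Let Bob play A with probability q. Alice is indifferent when −2q + 21(1−q) = 17q − 5(1−q), giving q = 26/45.
The value is -2·(26/45) + (21)·(19/45) = 347/45.

347/45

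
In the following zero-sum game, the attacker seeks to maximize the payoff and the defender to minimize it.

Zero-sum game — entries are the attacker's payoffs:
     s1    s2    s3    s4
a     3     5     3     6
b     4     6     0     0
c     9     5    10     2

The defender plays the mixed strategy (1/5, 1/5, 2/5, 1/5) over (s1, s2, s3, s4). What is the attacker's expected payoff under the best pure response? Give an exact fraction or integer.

36/5

a: (3)·(1/5) + (5)·(1/5) + (3)·(2/5) + (6)·(1/5) = 4.
b: (4)·(1/5) + (6)·(1/5) + (0)·(2/5) + (0)·(1/5) = 2.
c: (9)·(1/5) + (5)·(1/5) + (10)·(2/5) + (2)·(1/5) = 36/5.
The best pure response is c with expected payoff 36/5.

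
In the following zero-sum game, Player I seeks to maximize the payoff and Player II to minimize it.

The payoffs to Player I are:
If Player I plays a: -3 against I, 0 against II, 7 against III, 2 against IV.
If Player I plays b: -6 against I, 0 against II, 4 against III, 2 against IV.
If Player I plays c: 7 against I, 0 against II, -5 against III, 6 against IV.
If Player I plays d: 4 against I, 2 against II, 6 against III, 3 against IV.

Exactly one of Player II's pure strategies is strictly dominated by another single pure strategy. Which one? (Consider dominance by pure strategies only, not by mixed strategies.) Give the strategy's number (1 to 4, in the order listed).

Player II prefers columns that give Player I less. Compare IV with II: 0 < 2, 0 < 2, 0 < 6, 2 < 3.
So II strictly dominates IV for Player II; IV is strictly dominated.

4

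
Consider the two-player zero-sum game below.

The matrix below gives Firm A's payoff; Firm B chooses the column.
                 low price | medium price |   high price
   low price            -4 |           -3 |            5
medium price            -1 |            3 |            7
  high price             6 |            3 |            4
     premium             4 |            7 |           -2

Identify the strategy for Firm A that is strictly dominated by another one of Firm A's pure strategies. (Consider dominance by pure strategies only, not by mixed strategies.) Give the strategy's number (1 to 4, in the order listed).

Compare low price with medium price: -1 > -4, 3 > -3, 7 > 5.
So medium price strictly dominates low price for Firm A; low price is strictly dominated.

1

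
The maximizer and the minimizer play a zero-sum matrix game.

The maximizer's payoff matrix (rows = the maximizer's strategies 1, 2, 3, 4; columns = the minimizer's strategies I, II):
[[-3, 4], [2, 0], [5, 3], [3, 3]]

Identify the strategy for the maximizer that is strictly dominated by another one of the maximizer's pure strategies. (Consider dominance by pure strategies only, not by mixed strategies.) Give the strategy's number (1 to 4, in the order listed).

2

Compare 2 with 3: 5 > 2, 3 > 0.
So 3 strictly dominates 2 for the maximizer; 2 is strictly dominated.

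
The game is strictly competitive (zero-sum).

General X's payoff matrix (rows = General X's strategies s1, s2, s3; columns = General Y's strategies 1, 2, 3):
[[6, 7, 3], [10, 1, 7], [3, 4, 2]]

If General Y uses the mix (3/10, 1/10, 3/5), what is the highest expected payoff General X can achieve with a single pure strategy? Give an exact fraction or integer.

s1: (6)·(3/10) + (7)·(1/10) + (3)·(3/5) = 43/10.
s2: (10)·(3/10) + (1)·(1/10) + (7)·(3/5) = 73/10.
s3: (3)·(3/10) + (4)·(1/10) + (2)·(3/5) = 5/2.
The best pure response is s2 with expected payoff 73/10.

73/10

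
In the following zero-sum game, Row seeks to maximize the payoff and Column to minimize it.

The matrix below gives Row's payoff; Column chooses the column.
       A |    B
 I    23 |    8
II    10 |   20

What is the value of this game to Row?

Row minima are 8 and 10, so Row's maximin is 10; column maxima are 23 and 20, so Column's minimax is 20. These differ, so the equilibrium is in mixed strategies.
Let Row play I with probability p. Column is indifferent when 23p + 10(1−p) = 8p + 20(1−p), giving p = 2/5.
Let Column play A with probability q. Row is indifferent when 23q + 8(1−q) = 10q + 20(1−q), giving q = 12/25.
The value is 23·(12/25) + (8)·(13/25) = 76/5.

76/5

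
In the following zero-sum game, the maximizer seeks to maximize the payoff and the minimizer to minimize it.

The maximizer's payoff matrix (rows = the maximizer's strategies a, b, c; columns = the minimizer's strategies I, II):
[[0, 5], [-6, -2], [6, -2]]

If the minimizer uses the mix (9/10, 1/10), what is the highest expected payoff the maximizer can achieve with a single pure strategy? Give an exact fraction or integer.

a: (0)·(9/10) + (5)·(1/10) = 1/2.
b: (-6)·(9/10) + (-2)·(1/10) = -28/5.
c: (6)·(9/10) + (-2)·(1/10) = 26/5.
The best pure response is c with expected payoff 26/5.

26/5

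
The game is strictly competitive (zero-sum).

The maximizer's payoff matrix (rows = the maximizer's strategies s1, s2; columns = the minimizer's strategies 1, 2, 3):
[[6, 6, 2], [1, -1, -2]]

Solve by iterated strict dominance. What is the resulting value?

2

Column 2 is strictly dominated by 3 for the minimizer (2<6, -2<-1); eliminate 2.
Row s2 is strictly dominated by row s1 (6>1, 2>-2); eliminate s2.
Column 1 is strictly dominated by 3 for the minimizer (2<6); eliminate 1.
Only (s1, 3) remains, with payoff 2.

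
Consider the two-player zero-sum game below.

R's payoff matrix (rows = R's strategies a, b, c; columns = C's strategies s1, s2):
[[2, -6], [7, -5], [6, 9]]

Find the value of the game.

31/5

Row a is strictly dominated by row b, so R never plays it.
The remaining 2×2 game on (b, c) × (s1, s2) has no saddle point. Let R play b with probability p; indifference gives 7p + 6(1−p) = −5p + 9(1−p), so p = 1/5.
Similarly C's optimal q on s1 is 14/15, and the value is 7·(14/15) + (-5)·(1/15) = 31/5.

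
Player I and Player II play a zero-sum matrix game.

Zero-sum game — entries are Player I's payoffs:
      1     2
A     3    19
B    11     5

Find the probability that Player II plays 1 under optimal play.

7/11

Row minima are 3 and 5, so Player I's maximin is 5; column maxima are 11 and 19, so Player II's minimax is 11. These differ, so the equilibrium is in mixed strategies.
Let Player II play 1 with probability q. Player I is indifferent when 3q + 19(1−q) = 11q + 5(1−q), giving q = 7/11.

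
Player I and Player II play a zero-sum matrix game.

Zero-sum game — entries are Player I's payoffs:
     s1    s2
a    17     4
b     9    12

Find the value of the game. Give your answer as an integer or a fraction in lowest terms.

Row minima are 4 and 9, so Player I's maximin is 9; column maxima are 17 and 12, so Player II's minimax is 12. These differ, so the equilibrium is in mixed strategies.
Let Player I play a with probability p. Player II is indifferent when 17p + 9(1−p) = 4p + 12(1−p), giving p = 3/16.
Let Player II play s1 with probability q. Player I is indifferent when 17q + 4(1−q) = 9q + 12(1−q), giving q = 1/2.
The value is 17·(1/2) + (4)·(1/2) = 21/2.

21/2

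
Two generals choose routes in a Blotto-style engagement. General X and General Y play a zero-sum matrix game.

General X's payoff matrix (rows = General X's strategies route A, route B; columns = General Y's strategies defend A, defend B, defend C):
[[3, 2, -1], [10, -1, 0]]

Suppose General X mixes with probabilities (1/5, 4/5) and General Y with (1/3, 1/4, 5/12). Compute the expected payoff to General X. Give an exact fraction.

161/60

Against (1/3, 1/4, 5/12), each row's expected payoff is route A: 13/12; route B: 37/12.
Taking the (1/5, 4/5)-weighted average: (1/5)·(13/12) + (4/5)·(37/12) = 161/60.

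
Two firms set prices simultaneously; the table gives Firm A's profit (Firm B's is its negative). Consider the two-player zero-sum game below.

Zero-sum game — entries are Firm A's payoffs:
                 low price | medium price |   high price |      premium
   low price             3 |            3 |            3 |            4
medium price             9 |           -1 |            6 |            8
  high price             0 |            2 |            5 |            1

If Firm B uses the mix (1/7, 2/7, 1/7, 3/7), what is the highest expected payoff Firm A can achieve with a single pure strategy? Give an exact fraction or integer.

low price: (3)·(1/7) + (3)·(2/7) + (3)·(1/7) + (4)·(3/7) = 24/7.
medium price: (9)·(1/7) + (-1)·(2/7) + (6)·(1/7) + (8)·(3/7) = 37/7.
high price: (0)·(1/7) + (2)·(2/7) + (5)·(1/7) + (1)·(3/7) = 12/7.
The best pure response is medium price with expected payoff 37/7.

37/7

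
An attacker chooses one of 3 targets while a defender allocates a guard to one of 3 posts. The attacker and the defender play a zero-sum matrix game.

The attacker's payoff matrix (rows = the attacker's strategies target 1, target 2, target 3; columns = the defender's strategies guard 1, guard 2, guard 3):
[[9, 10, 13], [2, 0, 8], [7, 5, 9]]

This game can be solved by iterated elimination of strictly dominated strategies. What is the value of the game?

9

Column guard 3 is strictly dominated by guard 1 for the defender (9<13, 2<8, 7<9); eliminate guard 3.
Row target 2 is strictly dominated by row target 1 (9>2, 10>0); eliminate target 2.
Row target 3 is strictly dominated by row target 1 (9>7, 10>5); eliminate target 3.
Column guard 2 is strictly dominated by guard 1 for the defender (9<10); eliminate guard 2.
Only (target 1, guard 1) remains, with payoff 9.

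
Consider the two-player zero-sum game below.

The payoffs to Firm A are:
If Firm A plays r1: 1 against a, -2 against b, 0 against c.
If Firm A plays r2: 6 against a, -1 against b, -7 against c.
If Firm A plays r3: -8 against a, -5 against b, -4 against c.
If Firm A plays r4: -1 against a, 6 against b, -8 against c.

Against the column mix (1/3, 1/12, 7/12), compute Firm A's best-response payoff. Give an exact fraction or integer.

1/6

r1: (1)·(1/3) + (-2)·(1/12) + (0)·(7/12) = 1/6.
r2: (6)·(1/3) + (-1)·(1/12) + (-7)·(7/12) = -13/6.
r3: (-8)·(1/3) + (-5)·(1/12) + (-4)·(7/12) = -65/12.
r4: (-1)·(1/3) + (6)·(1/12) + (-8)·(7/12) = -9/2.
The best pure response is r1 with expected payoff 1/6.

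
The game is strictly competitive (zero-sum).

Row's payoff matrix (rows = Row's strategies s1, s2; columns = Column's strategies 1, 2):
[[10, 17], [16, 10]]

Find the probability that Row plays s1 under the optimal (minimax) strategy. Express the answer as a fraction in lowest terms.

Row minima are 10 and 10, so Row's maximin is 10; column maxima are 16 and 17, so Column's minimax is 16. These differ, so the equilibrium is in mixed strategies.
Let Row play s1 with probability p. Column is indifferent when 10p + 16(1−p) = 17p + 10(1−p), giving p = 6/13.

6/13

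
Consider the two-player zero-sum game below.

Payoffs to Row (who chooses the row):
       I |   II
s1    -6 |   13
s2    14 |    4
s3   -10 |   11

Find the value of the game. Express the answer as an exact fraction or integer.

Row s3 is strictly dominated by row s1, so Row never plays it.
The remaining 2×2 game on (s1, s2) × (I, II) has no saddle point. Let Row play s1 with probability p; indifference gives −6p + 14(1−p) = 13p + 4(1−p), so p = 10/29.
Similarly Column's optimal q on I is 9/29, and the value is -6·(9/29) + (13)·(20/29) = 206/29.

206/29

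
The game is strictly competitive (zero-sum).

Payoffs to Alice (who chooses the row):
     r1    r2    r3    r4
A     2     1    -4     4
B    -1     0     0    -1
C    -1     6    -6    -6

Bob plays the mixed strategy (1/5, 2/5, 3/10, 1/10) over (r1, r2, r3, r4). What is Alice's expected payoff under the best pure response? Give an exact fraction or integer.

0

A: (2)·(1/5) + (1)·(2/5) + (-4)·(3/10) + (4)·(1/10) = 0.
B: (-1)·(1/5) + (0)·(2/5) + (0)·(3/10) + (-1)·(1/10) = -3/10.
C: (-1)·(1/5) + (6)·(2/5) + (-6)·(3/10) + (-6)·(1/10) = -1/5.
The best pure response is A with expected payoff 0.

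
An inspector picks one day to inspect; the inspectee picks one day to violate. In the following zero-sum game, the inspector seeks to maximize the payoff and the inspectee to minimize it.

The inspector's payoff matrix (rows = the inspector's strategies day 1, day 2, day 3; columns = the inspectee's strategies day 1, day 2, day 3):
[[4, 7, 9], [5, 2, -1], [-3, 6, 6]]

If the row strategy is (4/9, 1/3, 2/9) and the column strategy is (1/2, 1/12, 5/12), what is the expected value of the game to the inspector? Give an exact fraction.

421/108

Against (1/2, 1/12, 5/12), each row's expected payoff is day 1: 19/3; day 2: 9/4; day 3: 3/2.
Taking the (4/9, 1/3, 2/9)-weighted average: (4/9)·(19/3) + (1/3)·(9/4) + (2/9)·(3/2) = 421/108.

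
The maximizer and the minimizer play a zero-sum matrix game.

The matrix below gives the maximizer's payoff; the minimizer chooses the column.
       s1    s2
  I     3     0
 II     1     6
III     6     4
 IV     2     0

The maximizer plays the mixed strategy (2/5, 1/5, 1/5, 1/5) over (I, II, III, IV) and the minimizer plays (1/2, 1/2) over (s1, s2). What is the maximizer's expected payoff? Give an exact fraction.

Against (1/2, 1/2), each row's expected payoff is I: 3/2; II: 7/2; III: 5; IV: 1.
Taking the (2/5, 1/5, 1/5, 1/5)-weighted average: (2/5)·(3/2) + (1/5)·(7/2) + (1/5)·(5) + (1/5)·(1) = 5/2.

5/2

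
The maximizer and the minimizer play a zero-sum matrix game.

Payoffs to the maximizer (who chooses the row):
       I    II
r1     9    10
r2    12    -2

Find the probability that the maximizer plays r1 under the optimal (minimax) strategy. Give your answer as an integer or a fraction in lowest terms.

Row minima are 9 and -2, so the maximizer's maximin is 9; column maxima are 12 and 10, so the minimizer's minimax is 10. These differ, so the equilibrium is in mixed strategies.
Let the maximizer play r1 with probability p. The minimizer is indifferent when 9p + 12(1−p) = 10p − 2(1−p), giving p = 14/15.

14/15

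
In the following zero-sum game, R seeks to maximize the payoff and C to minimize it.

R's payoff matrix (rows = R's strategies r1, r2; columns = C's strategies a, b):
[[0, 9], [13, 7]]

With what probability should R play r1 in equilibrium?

Row minima are 0 and 7, so R's maximin is 7; column maxima are 13 and 9, so C's minimax is 9. These differ, so the equilibrium is in mixed strategies.
Let R play r1 with probability p. C is indifferent when 13(1−p) = 9p + 7(1−p), giving p = 2/5.

2/5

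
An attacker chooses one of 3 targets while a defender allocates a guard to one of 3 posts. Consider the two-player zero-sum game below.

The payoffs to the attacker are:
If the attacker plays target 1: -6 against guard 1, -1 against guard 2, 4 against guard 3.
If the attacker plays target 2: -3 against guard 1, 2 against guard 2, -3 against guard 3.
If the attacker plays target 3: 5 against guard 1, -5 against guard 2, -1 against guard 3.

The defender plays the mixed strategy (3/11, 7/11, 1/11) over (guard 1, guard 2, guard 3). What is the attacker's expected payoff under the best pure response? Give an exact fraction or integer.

target 1: (-6)·(3/11) + (-1)·(7/11) + (4)·(1/11) = -21/11.
target 2: (-3)·(3/11) + (2)·(7/11) + (-3)·(1/11) = 2/11.
target 3: (5)·(3/11) + (-5)·(7/11) + (-1)·(1/11) = -21/11.
The best pure response is target 2 with expected payoff 2/11.

2/11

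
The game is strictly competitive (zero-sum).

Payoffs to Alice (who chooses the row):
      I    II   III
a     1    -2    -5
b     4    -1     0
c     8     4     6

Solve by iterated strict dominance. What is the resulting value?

4

Row a is strictly dominated by row b (4>1, -1>-2, 0>-5); eliminate a.
Row b is strictly dominated by row c (8>4, 4>-1, 6>0); eliminate b.
Column I is strictly dominated by II for Bob (4<8); eliminate I.
Column III is strictly dominated by II for Bob (4<6); eliminate III.
Only (c, II) remains, with payoff 4.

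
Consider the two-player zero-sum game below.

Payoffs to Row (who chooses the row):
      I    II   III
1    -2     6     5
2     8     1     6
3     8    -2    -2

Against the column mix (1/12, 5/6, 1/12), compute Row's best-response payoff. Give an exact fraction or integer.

21/4

1: (-2)·(1/12) + (6)·(5/6) + (5)·(1/12) = 21/4.
2: (8)·(1/12) + (1)·(5/6) + (6)·(1/12) = 2.
3: (8)·(1/12) + (-2)·(5/6) + (-2)·(1/12) = -7/6.
The best pure response is 1 with expected payoff 21/4.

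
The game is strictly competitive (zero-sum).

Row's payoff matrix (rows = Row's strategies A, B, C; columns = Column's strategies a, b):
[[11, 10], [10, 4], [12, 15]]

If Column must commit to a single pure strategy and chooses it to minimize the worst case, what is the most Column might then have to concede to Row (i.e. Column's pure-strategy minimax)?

12

The worst case (largest entry) in each column is a: 12, b: 15.
The best (smallest) of these is 12.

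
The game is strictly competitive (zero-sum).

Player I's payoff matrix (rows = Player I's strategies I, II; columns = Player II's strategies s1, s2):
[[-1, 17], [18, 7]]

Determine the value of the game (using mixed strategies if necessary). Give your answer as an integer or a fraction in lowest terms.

313/29

Row minima are -1 and 7, so Player I's maximin is 7; column maxima are 18 and 17, so Player II's minimax is 17. These differ, so the equilibrium is in mixed strategies.
Let Player I play I with probability p. Player II is indifferent when −p + 18(1−p) = 17p + 7(1−p), giving p = 11/29.
Let Player II play s1 with probability q. Player I is indifferent when −q + 17(1−q) = 18q + 7(1−q), giving q = 10/29.
The value is -1·(10/29) + (17)·(19/29) = 313/29.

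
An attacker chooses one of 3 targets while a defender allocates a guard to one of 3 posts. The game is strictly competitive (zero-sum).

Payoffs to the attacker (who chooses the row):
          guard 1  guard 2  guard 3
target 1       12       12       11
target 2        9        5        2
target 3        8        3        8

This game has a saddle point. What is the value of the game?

11

Row minima: 11, 2, 3 → the attacker's maximin is 11.
Column maxima: 12, 12, 11 → the defender's minimax is 11.
They coincide at (target 1, guard 3), so the value is 11.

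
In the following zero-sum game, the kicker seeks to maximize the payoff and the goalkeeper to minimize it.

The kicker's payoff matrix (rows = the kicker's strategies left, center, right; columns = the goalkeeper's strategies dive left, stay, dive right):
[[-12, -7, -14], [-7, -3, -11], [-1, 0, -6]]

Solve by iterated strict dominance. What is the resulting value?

-6

Row left is strictly dominated by row center (-7>-12, -3>-7, -11>-14); eliminate left.
Column stay is strictly dominated by dive left for the goalkeeper (-7<-3, -1<0); eliminate stay.
Column dive left is strictly dominated by dive right for the goalkeeper (-11<-7, -6<-1); eliminate dive left.
Row center is strictly dominated by row right (-6>-11); eliminate center.
Only (right, dive right) remains, with payoff -6.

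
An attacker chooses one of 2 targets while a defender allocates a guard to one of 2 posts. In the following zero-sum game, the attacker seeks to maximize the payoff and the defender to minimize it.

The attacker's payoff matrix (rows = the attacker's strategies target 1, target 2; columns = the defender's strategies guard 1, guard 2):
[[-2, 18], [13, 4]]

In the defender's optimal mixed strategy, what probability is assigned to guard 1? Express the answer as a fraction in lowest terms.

14/29

Row minima are -2 and 4, so the attacker's maximin is 4; column maxima are 13 and 18, so the defender's minimax is 13. These differ, so the equilibrium is in mixed strategies.
Let the defender play guard 1 with probability q. The attacker is indifferent when −2q + 18(1−q) = 13q + 4(1−q), giving q = 14/29.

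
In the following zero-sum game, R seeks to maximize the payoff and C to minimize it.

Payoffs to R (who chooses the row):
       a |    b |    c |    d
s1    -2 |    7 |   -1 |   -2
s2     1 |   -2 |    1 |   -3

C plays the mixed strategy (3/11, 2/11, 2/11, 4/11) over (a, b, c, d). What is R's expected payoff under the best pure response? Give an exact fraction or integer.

s1: (-2)·(3/11) + (7)·(2/11) + (-1)·(2/11) + (-2)·(4/11) = -2/11.
s2: (1)·(3/11) + (-2)·(2/11) + (1)·(2/11) + (-3)·(4/11) = -1.
The best pure response is s1 with expected payoff -2/11.

-2/11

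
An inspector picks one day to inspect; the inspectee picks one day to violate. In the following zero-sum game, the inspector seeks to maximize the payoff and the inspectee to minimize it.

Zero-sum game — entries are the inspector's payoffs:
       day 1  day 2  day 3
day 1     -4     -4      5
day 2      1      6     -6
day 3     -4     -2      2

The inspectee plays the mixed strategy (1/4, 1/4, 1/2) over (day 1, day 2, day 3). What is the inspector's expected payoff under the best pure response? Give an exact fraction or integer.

day 1: (-4)·(1/4) + (-4)·(1/4) + (5)·(1/2) = 1/2.
day 2: (1)·(1/4) + (6)·(1/4) + (-6)·(1/2) = -5/4.
day 3: (-4)·(1/4) + (-2)·(1/4) + (2)·(1/2) = -1/2.
The best pure response is day 1 with expected payoff 1/2.

1/2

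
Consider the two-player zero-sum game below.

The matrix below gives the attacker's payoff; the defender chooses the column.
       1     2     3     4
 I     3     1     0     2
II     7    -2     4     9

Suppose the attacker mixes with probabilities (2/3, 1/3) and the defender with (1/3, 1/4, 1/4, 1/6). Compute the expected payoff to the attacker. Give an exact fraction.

5/2

Against (1/3, 1/4, 1/4, 1/6), each row's expected payoff is I: 19/12; II: 13/3.
Taking the (2/3, 1/3)-weighted average: (2/3)·(19/12) + (1/3)·(13/3) = 5/2.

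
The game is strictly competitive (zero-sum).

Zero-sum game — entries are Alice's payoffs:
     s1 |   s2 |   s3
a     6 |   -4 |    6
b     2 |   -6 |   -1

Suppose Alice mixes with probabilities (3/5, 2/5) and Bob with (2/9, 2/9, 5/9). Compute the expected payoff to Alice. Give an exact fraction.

Against (2/9, 2/9, 5/9), each row's expected payoff is a: 34/9; b: -13/9.
Taking the (3/5, 2/5)-weighted average: (3/5)·(34/9) + (2/5)·(-13/9) = 76/45.

76/45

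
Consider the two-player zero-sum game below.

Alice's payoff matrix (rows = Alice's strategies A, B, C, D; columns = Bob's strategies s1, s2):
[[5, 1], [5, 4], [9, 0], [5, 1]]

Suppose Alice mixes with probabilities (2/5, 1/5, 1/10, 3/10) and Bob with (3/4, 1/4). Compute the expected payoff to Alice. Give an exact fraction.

Against (3/4, 1/4), each row's expected payoff is A: 4; B: 19/4; C: 27/4; D: 4.
Taking the (2/5, 1/5, 1/10, 3/10)-weighted average: (2/5)·(4) + (1/5)·(19/4) + (1/10)·(27/4) + (3/10)·(4) = 177/40.

177/40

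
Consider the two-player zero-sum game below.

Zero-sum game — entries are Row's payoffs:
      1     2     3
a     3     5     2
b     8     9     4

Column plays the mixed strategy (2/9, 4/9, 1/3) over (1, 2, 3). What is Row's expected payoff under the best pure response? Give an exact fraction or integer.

64/9

a: (3)·(2/9) + (5)·(4/9) + (2)·(1/3) = 32/9.
b: (8)·(2/9) + (9)·(4/9) + (4)·(1/3) = 64/9.
The best pure response is b with expected payoff 64/9.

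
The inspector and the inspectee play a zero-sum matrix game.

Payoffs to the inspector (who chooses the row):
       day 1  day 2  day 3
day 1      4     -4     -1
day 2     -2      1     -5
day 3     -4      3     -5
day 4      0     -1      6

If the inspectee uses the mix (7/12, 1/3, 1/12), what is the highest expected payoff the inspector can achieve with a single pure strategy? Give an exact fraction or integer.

11/12

day 1: (4)·(7/12) + (-4)·(1/3) + (-1)·(1/12) = 11/12.
day 2: (-2)·(7/12) + (1)·(1/3) + (-5)·(1/12) = -5/4.
day 3: (-4)·(7/12) + (3)·(1/3) + (-5)·(1/12) = -7/4.
day 4: (0)·(7/12) + (-1)·(1/3) + (6)·(1/12) = 1/6.
The best pure response is day 1 with expected payoff 11/12.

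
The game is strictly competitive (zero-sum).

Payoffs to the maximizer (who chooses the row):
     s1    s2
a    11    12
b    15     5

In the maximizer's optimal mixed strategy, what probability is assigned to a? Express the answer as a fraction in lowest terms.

10/11

Row minima are 11 and 5, so the maximizer's maximin is 11; column maxima are 15 and 12, so the minimizer's minimax is 12. These differ, so the equilibrium is in mixed strategies.
Let the maximizer play a with probability p. The minimizer is indifferent when 11p + 15(1−p) = 12p + 5(1−p), giving p = 10/11.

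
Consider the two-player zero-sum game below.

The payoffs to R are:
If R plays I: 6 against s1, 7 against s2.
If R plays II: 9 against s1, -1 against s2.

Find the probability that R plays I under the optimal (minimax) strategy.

Row minima are 6 and -1, so R's maximin is 6; column maxima are 9 and 7, so C's minimax is 7. These differ, so the equilibrium is in mixed strategies.
Let R play I with probability p. C is indifferent when 6p + 9(1−p) = 7p − (1−p), giving p = 10/11.

10/11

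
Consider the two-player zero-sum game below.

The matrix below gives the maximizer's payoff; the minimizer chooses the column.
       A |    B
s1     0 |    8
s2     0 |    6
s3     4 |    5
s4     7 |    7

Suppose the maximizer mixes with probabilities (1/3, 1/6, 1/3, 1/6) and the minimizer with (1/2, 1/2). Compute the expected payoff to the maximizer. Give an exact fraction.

9/2

Against (1/2, 1/2), each row's expected payoff is s1: 4; s2: 3; s3: 9/2; s4: 7.
Taking the (1/3, 1/6, 1/3, 1/6)-weighted average: (1/3)·(4) + (1/6)·(3) + (1/3)·(9/2) + (1/6)·(7) = 9/2.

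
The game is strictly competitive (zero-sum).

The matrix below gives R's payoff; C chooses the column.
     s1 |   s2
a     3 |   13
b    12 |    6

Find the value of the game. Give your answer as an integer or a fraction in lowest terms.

Row minima are 3 and 6, so R's maximin is 6; column maxima are 12 and 13, so C's minimax is 12. These differ, so the equilibrium is in mixed strategies.
Let R play a with probability p. C is indifferent when 3p + 12(1−p) = 13p + 6(1−p), giving p = 3/8.
Let C play s1 with probability q. R is indifferent when 3q + 13(1−q) = 12q + 6(1−q), giving q = 7/16.
The value is 3·(7/16) + (13)·(9/16) = 69/8.

69/8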